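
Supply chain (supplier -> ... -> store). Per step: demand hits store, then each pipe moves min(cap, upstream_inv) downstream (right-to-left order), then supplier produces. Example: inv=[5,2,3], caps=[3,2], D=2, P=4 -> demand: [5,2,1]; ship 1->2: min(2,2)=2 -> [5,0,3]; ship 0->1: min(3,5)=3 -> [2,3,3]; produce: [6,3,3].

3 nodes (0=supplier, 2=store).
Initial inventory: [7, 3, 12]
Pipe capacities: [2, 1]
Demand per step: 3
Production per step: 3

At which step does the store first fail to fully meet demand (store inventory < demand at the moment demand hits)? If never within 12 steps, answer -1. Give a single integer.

Step 1: demand=3,sold=3 ship[1->2]=1 ship[0->1]=2 prod=3 -> [8 4 10]
Step 2: demand=3,sold=3 ship[1->2]=1 ship[0->1]=2 prod=3 -> [9 5 8]
Step 3: demand=3,sold=3 ship[1->2]=1 ship[0->1]=2 prod=3 -> [10 6 6]
Step 4: demand=3,sold=3 ship[1->2]=1 ship[0->1]=2 prod=3 -> [11 7 4]
Step 5: demand=3,sold=3 ship[1->2]=1 ship[0->1]=2 prod=3 -> [12 8 2]
Step 6: demand=3,sold=2 ship[1->2]=1 ship[0->1]=2 prod=3 -> [13 9 1]
Step 7: demand=3,sold=1 ship[1->2]=1 ship[0->1]=2 prod=3 -> [14 10 1]
Step 8: demand=3,sold=1 ship[1->2]=1 ship[0->1]=2 prod=3 -> [15 11 1]
Step 9: demand=3,sold=1 ship[1->2]=1 ship[0->1]=2 prod=3 -> [16 12 1]
Step 10: demand=3,sold=1 ship[1->2]=1 ship[0->1]=2 prod=3 -> [17 13 1]
Step 11: demand=3,sold=1 ship[1->2]=1 ship[0->1]=2 prod=3 -> [18 14 1]
Step 12: demand=3,sold=1 ship[1->2]=1 ship[0->1]=2 prod=3 -> [19 15 1]
First stockout at step 6

6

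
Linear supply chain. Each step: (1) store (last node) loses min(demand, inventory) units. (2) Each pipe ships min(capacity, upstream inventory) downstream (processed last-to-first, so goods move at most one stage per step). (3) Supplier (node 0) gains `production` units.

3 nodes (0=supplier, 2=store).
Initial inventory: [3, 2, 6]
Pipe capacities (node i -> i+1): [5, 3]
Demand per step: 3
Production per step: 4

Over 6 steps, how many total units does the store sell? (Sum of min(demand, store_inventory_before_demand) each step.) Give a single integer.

Step 1: sold=3 (running total=3) -> [4 3 5]
Step 2: sold=3 (running total=6) -> [4 4 5]
Step 3: sold=3 (running total=9) -> [4 5 5]
Step 4: sold=3 (running total=12) -> [4 6 5]
Step 5: sold=3 (running total=15) -> [4 7 5]
Step 6: sold=3 (running total=18) -> [4 8 5]

Answer: 18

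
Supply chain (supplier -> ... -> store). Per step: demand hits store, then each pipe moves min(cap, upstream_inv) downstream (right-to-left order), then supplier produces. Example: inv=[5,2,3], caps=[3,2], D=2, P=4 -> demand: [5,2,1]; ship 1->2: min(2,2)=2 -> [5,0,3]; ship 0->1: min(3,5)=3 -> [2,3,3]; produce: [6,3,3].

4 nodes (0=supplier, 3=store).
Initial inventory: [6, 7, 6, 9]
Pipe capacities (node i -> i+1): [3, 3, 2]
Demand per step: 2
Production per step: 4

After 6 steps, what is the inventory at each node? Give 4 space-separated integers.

Step 1: demand=2,sold=2 ship[2->3]=2 ship[1->2]=3 ship[0->1]=3 prod=4 -> inv=[7 7 7 9]
Step 2: demand=2,sold=2 ship[2->3]=2 ship[1->2]=3 ship[0->1]=3 prod=4 -> inv=[8 7 8 9]
Step 3: demand=2,sold=2 ship[2->3]=2 ship[1->2]=3 ship[0->1]=3 prod=4 -> inv=[9 7 9 9]
Step 4: demand=2,sold=2 ship[2->3]=2 ship[1->2]=3 ship[0->1]=3 prod=4 -> inv=[10 7 10 9]
Step 5: demand=2,sold=2 ship[2->3]=2 ship[1->2]=3 ship[0->1]=3 prod=4 -> inv=[11 7 11 9]
Step 6: demand=2,sold=2 ship[2->3]=2 ship[1->2]=3 ship[0->1]=3 prod=4 -> inv=[12 7 12 9]

12 7 12 9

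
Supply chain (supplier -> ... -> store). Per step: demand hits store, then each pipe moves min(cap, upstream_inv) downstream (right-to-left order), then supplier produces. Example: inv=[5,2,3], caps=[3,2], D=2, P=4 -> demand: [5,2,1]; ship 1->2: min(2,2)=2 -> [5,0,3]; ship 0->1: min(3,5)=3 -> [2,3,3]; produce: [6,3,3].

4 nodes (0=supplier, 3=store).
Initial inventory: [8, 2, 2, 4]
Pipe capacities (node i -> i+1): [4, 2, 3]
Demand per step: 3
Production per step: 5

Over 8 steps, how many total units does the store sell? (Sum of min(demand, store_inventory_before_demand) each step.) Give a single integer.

Step 1: sold=3 (running total=3) -> [9 4 2 3]
Step 2: sold=3 (running total=6) -> [10 6 2 2]
Step 3: sold=2 (running total=8) -> [11 8 2 2]
Step 4: sold=2 (running total=10) -> [12 10 2 2]
Step 5: sold=2 (running total=12) -> [13 12 2 2]
Step 6: sold=2 (running total=14) -> [14 14 2 2]
Step 7: sold=2 (running total=16) -> [15 16 2 2]
Step 8: sold=2 (running total=18) -> [16 18 2 2]

Answer: 18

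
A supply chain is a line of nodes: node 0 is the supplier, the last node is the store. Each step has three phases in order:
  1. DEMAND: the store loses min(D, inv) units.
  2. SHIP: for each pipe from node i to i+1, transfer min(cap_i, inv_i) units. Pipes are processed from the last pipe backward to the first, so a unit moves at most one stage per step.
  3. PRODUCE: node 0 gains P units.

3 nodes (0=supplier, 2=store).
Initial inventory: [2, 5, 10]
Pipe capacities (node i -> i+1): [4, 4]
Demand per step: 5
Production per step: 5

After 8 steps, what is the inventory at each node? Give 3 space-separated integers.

Step 1: demand=5,sold=5 ship[1->2]=4 ship[0->1]=2 prod=5 -> inv=[5 3 9]
Step 2: demand=5,sold=5 ship[1->2]=3 ship[0->1]=4 prod=5 -> inv=[6 4 7]
Step 3: demand=5,sold=5 ship[1->2]=4 ship[0->1]=4 prod=5 -> inv=[7 4 6]
Step 4: demand=5,sold=5 ship[1->2]=4 ship[0->1]=4 prod=5 -> inv=[8 4 5]
Step 5: demand=5,sold=5 ship[1->2]=4 ship[0->1]=4 prod=5 -> inv=[9 4 4]
Step 6: demand=5,sold=4 ship[1->2]=4 ship[0->1]=4 prod=5 -> inv=[10 4 4]
Step 7: demand=5,sold=4 ship[1->2]=4 ship[0->1]=4 prod=5 -> inv=[11 4 4]
Step 8: demand=5,sold=4 ship[1->2]=4 ship[0->1]=4 prod=5 -> inv=[12 4 4]

12 4 4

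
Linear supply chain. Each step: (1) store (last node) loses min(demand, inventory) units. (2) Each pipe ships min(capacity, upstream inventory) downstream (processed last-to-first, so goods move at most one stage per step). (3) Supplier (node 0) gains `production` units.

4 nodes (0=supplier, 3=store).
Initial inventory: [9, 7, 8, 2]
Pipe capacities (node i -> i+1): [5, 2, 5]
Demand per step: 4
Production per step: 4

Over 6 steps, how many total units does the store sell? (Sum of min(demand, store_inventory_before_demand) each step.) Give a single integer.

Step 1: sold=2 (running total=2) -> [8 10 5 5]
Step 2: sold=4 (running total=6) -> [7 13 2 6]
Step 3: sold=4 (running total=10) -> [6 16 2 4]
Step 4: sold=4 (running total=14) -> [5 19 2 2]
Step 5: sold=2 (running total=16) -> [4 22 2 2]
Step 6: sold=2 (running total=18) -> [4 24 2 2]

Answer: 18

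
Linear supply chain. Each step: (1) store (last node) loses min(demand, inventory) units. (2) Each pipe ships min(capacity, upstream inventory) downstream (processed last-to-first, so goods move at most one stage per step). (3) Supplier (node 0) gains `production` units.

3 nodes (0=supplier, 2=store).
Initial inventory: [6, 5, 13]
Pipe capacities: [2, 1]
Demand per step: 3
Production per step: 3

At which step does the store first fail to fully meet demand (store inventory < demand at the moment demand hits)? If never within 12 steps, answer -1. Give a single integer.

Step 1: demand=3,sold=3 ship[1->2]=1 ship[0->1]=2 prod=3 -> [7 6 11]
Step 2: demand=3,sold=3 ship[1->2]=1 ship[0->1]=2 prod=3 -> [8 7 9]
Step 3: demand=3,sold=3 ship[1->2]=1 ship[0->1]=2 prod=3 -> [9 8 7]
Step 4: demand=3,sold=3 ship[1->2]=1 ship[0->1]=2 prod=3 -> [10 9 5]
Step 5: demand=3,sold=3 ship[1->2]=1 ship[0->1]=2 prod=3 -> [11 10 3]
Step 6: demand=3,sold=3 ship[1->2]=1 ship[0->1]=2 prod=3 -> [12 11 1]
Step 7: demand=3,sold=1 ship[1->2]=1 ship[0->1]=2 prod=3 -> [13 12 1]
Step 8: demand=3,sold=1 ship[1->2]=1 ship[0->1]=2 prod=3 -> [14 13 1]
Step 9: demand=3,sold=1 ship[1->2]=1 ship[0->1]=2 prod=3 -> [15 14 1]
Step 10: demand=3,sold=1 ship[1->2]=1 ship[0->1]=2 prod=3 -> [16 15 1]
Step 11: demand=3,sold=1 ship[1->2]=1 ship[0->1]=2 prod=3 -> [17 16 1]
Step 12: demand=3,sold=1 ship[1->2]=1 ship[0->1]=2 prod=3 -> [18 17 1]
First stockout at step 7

7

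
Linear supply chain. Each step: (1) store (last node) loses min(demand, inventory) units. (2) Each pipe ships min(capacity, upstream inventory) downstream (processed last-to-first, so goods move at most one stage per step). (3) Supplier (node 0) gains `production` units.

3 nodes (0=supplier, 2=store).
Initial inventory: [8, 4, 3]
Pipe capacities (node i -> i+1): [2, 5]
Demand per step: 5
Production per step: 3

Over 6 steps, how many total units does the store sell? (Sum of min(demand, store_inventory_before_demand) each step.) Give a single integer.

Answer: 15

Derivation:
Step 1: sold=3 (running total=3) -> [9 2 4]
Step 2: sold=4 (running total=7) -> [10 2 2]
Step 3: sold=2 (running total=9) -> [11 2 2]
Step 4: sold=2 (running total=11) -> [12 2 2]
Step 5: sold=2 (running total=13) -> [13 2 2]
Step 6: sold=2 (running total=15) -> [14 2 2]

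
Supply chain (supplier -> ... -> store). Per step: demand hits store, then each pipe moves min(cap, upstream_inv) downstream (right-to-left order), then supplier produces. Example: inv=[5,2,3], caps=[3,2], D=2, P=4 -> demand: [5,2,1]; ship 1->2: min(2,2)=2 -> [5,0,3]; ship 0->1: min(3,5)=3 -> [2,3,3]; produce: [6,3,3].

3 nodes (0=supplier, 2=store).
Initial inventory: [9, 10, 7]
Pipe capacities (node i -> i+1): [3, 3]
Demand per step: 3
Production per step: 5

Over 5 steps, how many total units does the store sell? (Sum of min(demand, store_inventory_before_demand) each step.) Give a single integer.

Step 1: sold=3 (running total=3) -> [11 10 7]
Step 2: sold=3 (running total=6) -> [13 10 7]
Step 3: sold=3 (running total=9) -> [15 10 7]
Step 4: sold=3 (running total=12) -> [17 10 7]
Step 5: sold=3 (running total=15) -> [19 10 7]

Answer: 15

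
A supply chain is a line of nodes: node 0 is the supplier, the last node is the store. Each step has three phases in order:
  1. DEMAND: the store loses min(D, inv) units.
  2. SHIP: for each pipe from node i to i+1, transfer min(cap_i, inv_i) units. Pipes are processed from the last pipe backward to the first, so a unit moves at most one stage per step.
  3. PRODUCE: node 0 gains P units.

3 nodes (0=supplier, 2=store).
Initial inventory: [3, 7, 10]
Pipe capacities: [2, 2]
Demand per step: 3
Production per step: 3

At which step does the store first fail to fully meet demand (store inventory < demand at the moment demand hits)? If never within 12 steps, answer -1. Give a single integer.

Step 1: demand=3,sold=3 ship[1->2]=2 ship[0->1]=2 prod=3 -> [4 7 9]
Step 2: demand=3,sold=3 ship[1->2]=2 ship[0->1]=2 prod=3 -> [5 7 8]
Step 3: demand=3,sold=3 ship[1->2]=2 ship[0->1]=2 prod=3 -> [6 7 7]
Step 4: demand=3,sold=3 ship[1->2]=2 ship[0->1]=2 prod=3 -> [7 7 6]
Step 5: demand=3,sold=3 ship[1->2]=2 ship[0->1]=2 prod=3 -> [8 7 5]
Step 6: demand=3,sold=3 ship[1->2]=2 ship[0->1]=2 prod=3 -> [9 7 4]
Step 7: demand=3,sold=3 ship[1->2]=2 ship[0->1]=2 prod=3 -> [10 7 3]
Step 8: demand=3,sold=3 ship[1->2]=2 ship[0->1]=2 prod=3 -> [11 7 2]
Step 9: demand=3,sold=2 ship[1->2]=2 ship[0->1]=2 prod=3 -> [12 7 2]
Step 10: demand=3,sold=2 ship[1->2]=2 ship[0->1]=2 prod=3 -> [13 7 2]
Step 11: demand=3,sold=2 ship[1->2]=2 ship[0->1]=2 prod=3 -> [14 7 2]
Step 12: demand=3,sold=2 ship[1->2]=2 ship[0->1]=2 prod=3 -> [15 7 2]
First stockout at step 9

9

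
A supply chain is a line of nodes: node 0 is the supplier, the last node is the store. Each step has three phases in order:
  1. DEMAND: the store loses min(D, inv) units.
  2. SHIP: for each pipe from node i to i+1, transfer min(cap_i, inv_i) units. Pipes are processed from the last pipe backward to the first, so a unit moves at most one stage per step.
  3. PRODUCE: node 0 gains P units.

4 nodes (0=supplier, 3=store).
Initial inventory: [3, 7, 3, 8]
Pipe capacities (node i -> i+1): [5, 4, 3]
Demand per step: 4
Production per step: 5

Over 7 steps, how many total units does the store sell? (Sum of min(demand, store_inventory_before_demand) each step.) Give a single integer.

Step 1: sold=4 (running total=4) -> [5 6 4 7]
Step 2: sold=4 (running total=8) -> [5 7 5 6]
Step 3: sold=4 (running total=12) -> [5 8 6 5]
Step 4: sold=4 (running total=16) -> [5 9 7 4]
Step 5: sold=4 (running total=20) -> [5 10 8 3]
Step 6: sold=3 (running total=23) -> [5 11 9 3]
Step 7: sold=3 (running total=26) -> [5 12 10 3]

Answer: 26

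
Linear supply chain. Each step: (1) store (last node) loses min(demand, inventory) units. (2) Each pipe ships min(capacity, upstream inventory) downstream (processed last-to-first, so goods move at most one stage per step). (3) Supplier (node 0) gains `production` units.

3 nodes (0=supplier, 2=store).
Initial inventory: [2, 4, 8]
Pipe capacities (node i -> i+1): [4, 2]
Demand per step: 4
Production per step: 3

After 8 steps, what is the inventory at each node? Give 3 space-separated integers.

Step 1: demand=4,sold=4 ship[1->2]=2 ship[0->1]=2 prod=3 -> inv=[3 4 6]
Step 2: demand=4,sold=4 ship[1->2]=2 ship[0->1]=3 prod=3 -> inv=[3 5 4]
Step 3: demand=4,sold=4 ship[1->2]=2 ship[0->1]=3 prod=3 -> inv=[3 6 2]
Step 4: demand=4,sold=2 ship[1->2]=2 ship[0->1]=3 prod=3 -> inv=[3 7 2]
Step 5: demand=4,sold=2 ship[1->2]=2 ship[0->1]=3 prod=3 -> inv=[3 8 2]
Step 6: demand=4,sold=2 ship[1->2]=2 ship[0->1]=3 prod=3 -> inv=[3 9 2]
Step 7: demand=4,sold=2 ship[1->2]=2 ship[0->1]=3 prod=3 -> inv=[3 10 2]
Step 8: demand=4,sold=2 ship[1->2]=2 ship[0->1]=3 prod=3 -> inv=[3 11 2]

3 11 2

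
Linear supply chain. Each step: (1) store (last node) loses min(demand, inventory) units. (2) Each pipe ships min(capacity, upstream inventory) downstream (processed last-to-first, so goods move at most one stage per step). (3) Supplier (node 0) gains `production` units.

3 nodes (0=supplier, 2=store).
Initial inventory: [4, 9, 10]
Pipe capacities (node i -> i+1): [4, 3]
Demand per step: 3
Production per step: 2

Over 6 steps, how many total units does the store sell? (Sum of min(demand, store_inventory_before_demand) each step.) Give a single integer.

Step 1: sold=3 (running total=3) -> [2 10 10]
Step 2: sold=3 (running total=6) -> [2 9 10]
Step 3: sold=3 (running total=9) -> [2 8 10]
Step 4: sold=3 (running total=12) -> [2 7 10]
Step 5: sold=3 (running total=15) -> [2 6 10]
Step 6: sold=3 (running total=18) -> [2 5 10]

Answer: 18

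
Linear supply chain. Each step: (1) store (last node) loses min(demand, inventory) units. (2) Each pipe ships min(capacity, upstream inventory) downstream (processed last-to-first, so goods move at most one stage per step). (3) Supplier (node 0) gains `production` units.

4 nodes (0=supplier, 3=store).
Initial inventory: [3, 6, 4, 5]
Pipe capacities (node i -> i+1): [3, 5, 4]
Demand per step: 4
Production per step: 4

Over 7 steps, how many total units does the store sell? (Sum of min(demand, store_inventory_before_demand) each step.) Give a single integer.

Step 1: sold=4 (running total=4) -> [4 4 5 5]
Step 2: sold=4 (running total=8) -> [5 3 5 5]
Step 3: sold=4 (running total=12) -> [6 3 4 5]
Step 4: sold=4 (running total=16) -> [7 3 3 5]
Step 5: sold=4 (running total=20) -> [8 3 3 4]
Step 6: sold=4 (running total=24) -> [9 3 3 3]
Step 7: sold=3 (running total=27) -> [10 3 3 3]

Answer: 27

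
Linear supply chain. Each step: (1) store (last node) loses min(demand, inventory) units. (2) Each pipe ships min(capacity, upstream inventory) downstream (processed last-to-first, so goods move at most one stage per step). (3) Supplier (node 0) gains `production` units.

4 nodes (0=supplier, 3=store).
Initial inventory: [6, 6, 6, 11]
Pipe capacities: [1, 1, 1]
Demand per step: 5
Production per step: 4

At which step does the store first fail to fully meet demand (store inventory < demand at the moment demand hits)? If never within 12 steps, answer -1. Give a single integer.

Step 1: demand=5,sold=5 ship[2->3]=1 ship[1->2]=1 ship[0->1]=1 prod=4 -> [9 6 6 7]
Step 2: demand=5,sold=5 ship[2->3]=1 ship[1->2]=1 ship[0->1]=1 prod=4 -> [12 6 6 3]
Step 3: demand=5,sold=3 ship[2->3]=1 ship[1->2]=1 ship[0->1]=1 prod=4 -> [15 6 6 1]
Step 4: demand=5,sold=1 ship[2->3]=1 ship[1->2]=1 ship[0->1]=1 prod=4 -> [18 6 6 1]
Step 5: demand=5,sold=1 ship[2->3]=1 ship[1->2]=1 ship[0->1]=1 prod=4 -> [21 6 6 1]
Step 6: demand=5,sold=1 ship[2->3]=1 ship[1->2]=1 ship[0->1]=1 prod=4 -> [24 6 6 1]
Step 7: demand=5,sold=1 ship[2->3]=1 ship[1->2]=1 ship[0->1]=1 prod=4 -> [27 6 6 1]
Step 8: demand=5,sold=1 ship[2->3]=1 ship[1->2]=1 ship[0->1]=1 prod=4 -> [30 6 6 1]
Step 9: demand=5,sold=1 ship[2->3]=1 ship[1->2]=1 ship[0->1]=1 prod=4 -> [33 6 6 1]
Step 10: demand=5,sold=1 ship[2->3]=1 ship[1->2]=1 ship[0->1]=1 prod=4 -> [36 6 6 1]
Step 11: demand=5,sold=1 ship[2->3]=1 ship[1->2]=1 ship[0->1]=1 prod=4 -> [39 6 6 1]
Step 12: demand=5,sold=1 ship[2->3]=1 ship[1->2]=1 ship[0->1]=1 prod=4 -> [42 6 6 1]
First stockout at step 3

3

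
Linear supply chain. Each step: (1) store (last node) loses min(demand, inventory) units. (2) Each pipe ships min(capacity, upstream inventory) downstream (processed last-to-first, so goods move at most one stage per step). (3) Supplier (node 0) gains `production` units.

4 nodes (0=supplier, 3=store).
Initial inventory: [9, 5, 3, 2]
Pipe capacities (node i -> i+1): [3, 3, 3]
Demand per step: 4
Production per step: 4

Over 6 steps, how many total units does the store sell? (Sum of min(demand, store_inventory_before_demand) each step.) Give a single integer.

Answer: 17

Derivation:
Step 1: sold=2 (running total=2) -> [10 5 3 3]
Step 2: sold=3 (running total=5) -> [11 5 3 3]
Step 3: sold=3 (running total=8) -> [12 5 3 3]
Step 4: sold=3 (running total=11) -> [13 5 3 3]
Step 5: sold=3 (running total=14) -> [14 5 3 3]
Step 6: sold=3 (running total=17) -> [15 5 3 3]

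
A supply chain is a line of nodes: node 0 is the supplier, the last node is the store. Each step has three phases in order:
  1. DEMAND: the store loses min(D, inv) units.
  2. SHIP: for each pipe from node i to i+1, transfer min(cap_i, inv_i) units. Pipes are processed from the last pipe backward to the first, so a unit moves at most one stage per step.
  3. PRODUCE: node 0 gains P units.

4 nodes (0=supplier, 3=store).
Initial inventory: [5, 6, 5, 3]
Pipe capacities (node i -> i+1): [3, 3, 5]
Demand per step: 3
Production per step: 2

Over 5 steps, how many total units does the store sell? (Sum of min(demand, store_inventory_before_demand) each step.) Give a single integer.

Step 1: sold=3 (running total=3) -> [4 6 3 5]
Step 2: sold=3 (running total=6) -> [3 6 3 5]
Step 3: sold=3 (running total=9) -> [2 6 3 5]
Step 4: sold=3 (running total=12) -> [2 5 3 5]
Step 5: sold=3 (running total=15) -> [2 4 3 5]

Answer: 15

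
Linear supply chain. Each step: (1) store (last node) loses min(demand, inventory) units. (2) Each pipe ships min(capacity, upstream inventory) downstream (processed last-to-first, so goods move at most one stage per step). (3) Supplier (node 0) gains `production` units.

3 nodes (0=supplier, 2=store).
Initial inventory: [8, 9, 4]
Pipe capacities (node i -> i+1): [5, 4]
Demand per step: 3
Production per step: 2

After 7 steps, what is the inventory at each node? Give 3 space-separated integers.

Step 1: demand=3,sold=3 ship[1->2]=4 ship[0->1]=5 prod=2 -> inv=[5 10 5]
Step 2: demand=3,sold=3 ship[1->2]=4 ship[0->1]=5 prod=2 -> inv=[2 11 6]
Step 3: demand=3,sold=3 ship[1->2]=4 ship[0->1]=2 prod=2 -> inv=[2 9 7]
Step 4: demand=3,sold=3 ship[1->2]=4 ship[0->1]=2 prod=2 -> inv=[2 7 8]
Step 5: demand=3,sold=3 ship[1->2]=4 ship[0->1]=2 prod=2 -> inv=[2 5 9]
Step 6: demand=3,sold=3 ship[1->2]=4 ship[0->1]=2 prod=2 -> inv=[2 3 10]
Step 7: demand=3,sold=3 ship[1->2]=3 ship[0->1]=2 prod=2 -> inv=[2 2 10]

2 2 10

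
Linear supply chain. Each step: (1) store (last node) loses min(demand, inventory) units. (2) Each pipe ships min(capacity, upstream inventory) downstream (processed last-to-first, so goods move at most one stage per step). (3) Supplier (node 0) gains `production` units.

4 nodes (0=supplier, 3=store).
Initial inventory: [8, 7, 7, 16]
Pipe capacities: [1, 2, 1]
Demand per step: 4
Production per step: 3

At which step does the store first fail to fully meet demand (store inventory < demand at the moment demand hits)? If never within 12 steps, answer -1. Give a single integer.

Step 1: demand=4,sold=4 ship[2->3]=1 ship[1->2]=2 ship[0->1]=1 prod=3 -> [10 6 8 13]
Step 2: demand=4,sold=4 ship[2->3]=1 ship[1->2]=2 ship[0->1]=1 prod=3 -> [12 5 9 10]
Step 3: demand=4,sold=4 ship[2->3]=1 ship[1->2]=2 ship[0->1]=1 prod=3 -> [14 4 10 7]
Step 4: demand=4,sold=4 ship[2->3]=1 ship[1->2]=2 ship[0->1]=1 prod=3 -> [16 3 11 4]
Step 5: demand=4,sold=4 ship[2->3]=1 ship[1->2]=2 ship[0->1]=1 prod=3 -> [18 2 12 1]
Step 6: demand=4,sold=1 ship[2->3]=1 ship[1->2]=2 ship[0->1]=1 prod=3 -> [20 1 13 1]
Step 7: demand=4,sold=1 ship[2->3]=1 ship[1->2]=1 ship[0->1]=1 prod=3 -> [22 1 13 1]
Step 8: demand=4,sold=1 ship[2->3]=1 ship[1->2]=1 ship[0->1]=1 prod=3 -> [24 1 13 1]
Step 9: demand=4,sold=1 ship[2->3]=1 ship[1->2]=1 ship[0->1]=1 prod=3 -> [26 1 13 1]
Step 10: demand=4,sold=1 ship[2->3]=1 ship[1->2]=1 ship[0->1]=1 prod=3 -> [28 1 13 1]
Step 11: demand=4,sold=1 ship[2->3]=1 ship[1->2]=1 ship[0->1]=1 prod=3 -> [30 1 13 1]
Step 12: demand=4,sold=1 ship[2->3]=1 ship[1->2]=1 ship[0->1]=1 prod=3 -> [32 1 13 1]
First stockout at step 6

6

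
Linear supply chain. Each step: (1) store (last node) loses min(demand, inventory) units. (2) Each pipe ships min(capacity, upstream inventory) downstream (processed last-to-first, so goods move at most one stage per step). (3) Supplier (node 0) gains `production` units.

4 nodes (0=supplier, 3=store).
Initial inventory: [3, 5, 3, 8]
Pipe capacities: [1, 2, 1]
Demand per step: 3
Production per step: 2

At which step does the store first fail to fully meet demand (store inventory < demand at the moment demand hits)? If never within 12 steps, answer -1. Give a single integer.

Step 1: demand=3,sold=3 ship[2->3]=1 ship[1->2]=2 ship[0->1]=1 prod=2 -> [4 4 4 6]
Step 2: demand=3,sold=3 ship[2->3]=1 ship[1->2]=2 ship[0->1]=1 prod=2 -> [5 3 5 4]
Step 3: demand=3,sold=3 ship[2->3]=1 ship[1->2]=2 ship[0->1]=1 prod=2 -> [6 2 6 2]
Step 4: demand=3,sold=2 ship[2->3]=1 ship[1->2]=2 ship[0->1]=1 prod=2 -> [7 1 7 1]
Step 5: demand=3,sold=1 ship[2->3]=1 ship[1->2]=1 ship[0->1]=1 prod=2 -> [8 1 7 1]
Step 6: demand=3,sold=1 ship[2->3]=1 ship[1->2]=1 ship[0->1]=1 prod=2 -> [9 1 7 1]
Step 7: demand=3,sold=1 ship[2->3]=1 ship[1->2]=1 ship[0->1]=1 prod=2 -> [10 1 7 1]
Step 8: demand=3,sold=1 ship[2->3]=1 ship[1->2]=1 ship[0->1]=1 prod=2 -> [11 1 7 1]
Step 9: demand=3,sold=1 ship[2->3]=1 ship[1->2]=1 ship[0->1]=1 prod=2 -> [12 1 7 1]
Step 10: demand=3,sold=1 ship[2->3]=1 ship[1->2]=1 ship[0->1]=1 prod=2 -> [13 1 7 1]
Step 11: demand=3,sold=1 ship[2->3]=1 ship[1->2]=1 ship[0->1]=1 prod=2 -> [14 1 7 1]
Step 12: demand=3,sold=1 ship[2->3]=1 ship[1->2]=1 ship[0->1]=1 prod=2 -> [15 1 7 1]
First stockout at step 4

4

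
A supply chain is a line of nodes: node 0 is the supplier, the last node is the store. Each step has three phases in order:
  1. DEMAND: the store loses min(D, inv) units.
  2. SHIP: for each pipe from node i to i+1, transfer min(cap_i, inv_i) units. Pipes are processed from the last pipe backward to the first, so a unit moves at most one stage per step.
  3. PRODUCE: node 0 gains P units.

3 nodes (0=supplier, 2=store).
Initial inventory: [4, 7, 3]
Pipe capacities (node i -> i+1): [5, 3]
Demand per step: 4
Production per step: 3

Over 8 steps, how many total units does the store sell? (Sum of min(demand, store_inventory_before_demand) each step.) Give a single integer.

Step 1: sold=3 (running total=3) -> [3 8 3]
Step 2: sold=3 (running total=6) -> [3 8 3]
Step 3: sold=3 (running total=9) -> [3 8 3]
Step 4: sold=3 (running total=12) -> [3 8 3]
Step 5: sold=3 (running total=15) -> [3 8 3]
Step 6: sold=3 (running total=18) -> [3 8 3]
Step 7: sold=3 (running total=21) -> [3 8 3]
Step 8: sold=3 (running total=24) -> [3 8 3]

Answer: 24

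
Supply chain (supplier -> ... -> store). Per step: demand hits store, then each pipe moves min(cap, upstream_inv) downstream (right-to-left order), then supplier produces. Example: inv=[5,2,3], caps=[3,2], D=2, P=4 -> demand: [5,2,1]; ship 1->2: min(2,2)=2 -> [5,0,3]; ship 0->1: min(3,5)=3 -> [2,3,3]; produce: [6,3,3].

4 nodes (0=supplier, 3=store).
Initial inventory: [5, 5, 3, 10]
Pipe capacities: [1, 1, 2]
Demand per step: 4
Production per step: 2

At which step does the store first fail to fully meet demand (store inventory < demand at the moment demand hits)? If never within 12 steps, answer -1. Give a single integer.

Step 1: demand=4,sold=4 ship[2->3]=2 ship[1->2]=1 ship[0->1]=1 prod=2 -> [6 5 2 8]
Step 2: demand=4,sold=4 ship[2->3]=2 ship[1->2]=1 ship[0->1]=1 prod=2 -> [7 5 1 6]
Step 3: demand=4,sold=4 ship[2->3]=1 ship[1->2]=1 ship[0->1]=1 prod=2 -> [8 5 1 3]
Step 4: demand=4,sold=3 ship[2->3]=1 ship[1->2]=1 ship[0->1]=1 prod=2 -> [9 5 1 1]
Step 5: demand=4,sold=1 ship[2->3]=1 ship[1->2]=1 ship[0->1]=1 prod=2 -> [10 5 1 1]
Step 6: demand=4,sold=1 ship[2->3]=1 ship[1->2]=1 ship[0->1]=1 prod=2 -> [11 5 1 1]
Step 7: demand=4,sold=1 ship[2->3]=1 ship[1->2]=1 ship[0->1]=1 prod=2 -> [12 5 1 1]
Step 8: demand=4,sold=1 ship[2->3]=1 ship[1->2]=1 ship[0->1]=1 prod=2 -> [13 5 1 1]
Step 9: demand=4,sold=1 ship[2->3]=1 ship[1->2]=1 ship[0->1]=1 prod=2 -> [14 5 1 1]
Step 10: demand=4,sold=1 ship[2->3]=1 ship[1->2]=1 ship[0->1]=1 prod=2 -> [15 5 1 1]
Step 11: demand=4,sold=1 ship[2->3]=1 ship[1->2]=1 ship[0->1]=1 prod=2 -> [16 5 1 1]
Step 12: demand=4,sold=1 ship[2->3]=1 ship[1->2]=1 ship[0->1]=1 prod=2 -> [17 5 1 1]
First stockout at step 4

4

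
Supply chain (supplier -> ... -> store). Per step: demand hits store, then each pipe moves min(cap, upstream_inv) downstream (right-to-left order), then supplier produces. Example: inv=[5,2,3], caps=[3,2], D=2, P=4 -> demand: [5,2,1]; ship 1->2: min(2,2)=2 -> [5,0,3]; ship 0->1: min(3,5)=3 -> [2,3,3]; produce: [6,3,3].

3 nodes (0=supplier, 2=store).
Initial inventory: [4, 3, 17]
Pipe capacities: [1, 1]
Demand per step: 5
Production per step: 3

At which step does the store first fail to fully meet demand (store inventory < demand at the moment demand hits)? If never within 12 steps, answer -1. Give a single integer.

Step 1: demand=5,sold=5 ship[1->2]=1 ship[0->1]=1 prod=3 -> [6 3 13]
Step 2: demand=5,sold=5 ship[1->2]=1 ship[0->1]=1 prod=3 -> [8 3 9]
Step 3: demand=5,sold=5 ship[1->2]=1 ship[0->1]=1 prod=3 -> [10 3 5]
Step 4: demand=5,sold=5 ship[1->2]=1 ship[0->1]=1 prod=3 -> [12 3 1]
Step 5: demand=5,sold=1 ship[1->2]=1 ship[0->1]=1 prod=3 -> [14 3 1]
Step 6: demand=5,sold=1 ship[1->2]=1 ship[0->1]=1 prod=3 -> [16 3 1]
Step 7: demand=5,sold=1 ship[1->2]=1 ship[0->1]=1 prod=3 -> [18 3 1]
Step 8: demand=5,sold=1 ship[1->2]=1 ship[0->1]=1 prod=3 -> [20 3 1]
Step 9: demand=5,sold=1 ship[1->2]=1 ship[0->1]=1 prod=3 -> [22 3 1]
Step 10: demand=5,sold=1 ship[1->2]=1 ship[0->1]=1 prod=3 -> [24 3 1]
Step 11: demand=5,sold=1 ship[1->2]=1 ship[0->1]=1 prod=3 -> [26 3 1]
Step 12: demand=5,sold=1 ship[1->2]=1 ship[0->1]=1 prod=3 -> [28 3 1]
First stockout at step 5

5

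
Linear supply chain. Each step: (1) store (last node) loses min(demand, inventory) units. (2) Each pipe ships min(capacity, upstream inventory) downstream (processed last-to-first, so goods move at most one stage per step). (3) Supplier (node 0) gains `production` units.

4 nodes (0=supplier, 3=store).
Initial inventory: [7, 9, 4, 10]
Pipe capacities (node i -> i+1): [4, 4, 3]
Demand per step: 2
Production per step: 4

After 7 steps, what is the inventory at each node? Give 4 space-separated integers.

Step 1: demand=2,sold=2 ship[2->3]=3 ship[1->2]=4 ship[0->1]=4 prod=4 -> inv=[7 9 5 11]
Step 2: demand=2,sold=2 ship[2->3]=3 ship[1->2]=4 ship[0->1]=4 prod=4 -> inv=[7 9 6 12]
Step 3: demand=2,sold=2 ship[2->3]=3 ship[1->2]=4 ship[0->1]=4 prod=4 -> inv=[7 9 7 13]
Step 4: demand=2,sold=2 ship[2->3]=3 ship[1->2]=4 ship[0->1]=4 prod=4 -> inv=[7 9 8 14]
Step 5: demand=2,sold=2 ship[2->3]=3 ship[1->2]=4 ship[0->1]=4 prod=4 -> inv=[7 9 9 15]
Step 6: demand=2,sold=2 ship[2->3]=3 ship[1->2]=4 ship[0->1]=4 prod=4 -> inv=[7 9 10 16]
Step 7: demand=2,sold=2 ship[2->3]=3 ship[1->2]=4 ship[0->1]=4 prod=4 -> inv=[7 9 11 17]

7 9 11 17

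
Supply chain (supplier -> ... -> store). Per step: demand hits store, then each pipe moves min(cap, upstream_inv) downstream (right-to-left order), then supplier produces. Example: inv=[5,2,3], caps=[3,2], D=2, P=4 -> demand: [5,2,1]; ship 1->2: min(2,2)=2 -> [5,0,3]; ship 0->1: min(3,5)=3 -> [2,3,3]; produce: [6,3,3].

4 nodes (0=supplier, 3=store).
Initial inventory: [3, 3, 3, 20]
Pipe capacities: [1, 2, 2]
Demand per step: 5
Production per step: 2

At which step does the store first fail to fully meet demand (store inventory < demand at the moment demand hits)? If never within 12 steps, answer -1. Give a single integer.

Step 1: demand=5,sold=5 ship[2->3]=2 ship[1->2]=2 ship[0->1]=1 prod=2 -> [4 2 3 17]
Step 2: demand=5,sold=5 ship[2->3]=2 ship[1->2]=2 ship[0->1]=1 prod=2 -> [5 1 3 14]
Step 3: demand=5,sold=5 ship[2->3]=2 ship[1->2]=1 ship[0->1]=1 prod=2 -> [6 1 2 11]
Step 4: demand=5,sold=5 ship[2->3]=2 ship[1->2]=1 ship[0->1]=1 prod=2 -> [7 1 1 8]
Step 5: demand=5,sold=5 ship[2->3]=1 ship[1->2]=1 ship[0->1]=1 prod=2 -> [8 1 1 4]
Step 6: demand=5,sold=4 ship[2->3]=1 ship[1->2]=1 ship[0->1]=1 prod=2 -> [9 1 1 1]
Step 7: demand=5,sold=1 ship[2->3]=1 ship[1->2]=1 ship[0->1]=1 prod=2 -> [10 1 1 1]
Step 8: demand=5,sold=1 ship[2->3]=1 ship[1->2]=1 ship[0->1]=1 prod=2 -> [11 1 1 1]
Step 9: demand=5,sold=1 ship[2->3]=1 ship[1->2]=1 ship[0->1]=1 prod=2 -> [12 1 1 1]
Step 10: demand=5,sold=1 ship[2->3]=1 ship[1->2]=1 ship[0->1]=1 prod=2 -> [13 1 1 1]
Step 11: demand=5,sold=1 ship[2->3]=1 ship[1->2]=1 ship[0->1]=1 prod=2 -> [14 1 1 1]
Step 12: demand=5,sold=1 ship[2->3]=1 ship[1->2]=1 ship[0->1]=1 prod=2 -> [15 1 1 1]
First stockout at step 6

6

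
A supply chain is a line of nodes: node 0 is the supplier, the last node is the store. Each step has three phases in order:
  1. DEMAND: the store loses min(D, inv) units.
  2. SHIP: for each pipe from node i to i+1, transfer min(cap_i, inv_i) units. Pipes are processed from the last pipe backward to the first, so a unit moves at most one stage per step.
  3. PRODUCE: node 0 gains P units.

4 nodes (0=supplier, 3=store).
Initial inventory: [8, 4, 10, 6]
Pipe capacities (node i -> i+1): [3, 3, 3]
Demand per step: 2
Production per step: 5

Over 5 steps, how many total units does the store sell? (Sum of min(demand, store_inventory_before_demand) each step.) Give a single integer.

Answer: 10

Derivation:
Step 1: sold=2 (running total=2) -> [10 4 10 7]
Step 2: sold=2 (running total=4) -> [12 4 10 8]
Step 3: sold=2 (running total=6) -> [14 4 10 9]
Step 4: sold=2 (running total=8) -> [16 4 10 10]
Step 5: sold=2 (running total=10) -> [18 4 10 11]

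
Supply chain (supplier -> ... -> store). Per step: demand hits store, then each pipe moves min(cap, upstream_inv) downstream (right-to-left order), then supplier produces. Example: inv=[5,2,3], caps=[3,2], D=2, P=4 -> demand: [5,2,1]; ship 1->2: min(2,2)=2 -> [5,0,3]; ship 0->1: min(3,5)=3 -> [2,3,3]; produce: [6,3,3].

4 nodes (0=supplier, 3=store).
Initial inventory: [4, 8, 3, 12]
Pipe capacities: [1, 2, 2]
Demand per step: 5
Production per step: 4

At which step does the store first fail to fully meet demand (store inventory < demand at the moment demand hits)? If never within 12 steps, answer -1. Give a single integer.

Step 1: demand=5,sold=5 ship[2->3]=2 ship[1->2]=2 ship[0->1]=1 prod=4 -> [7 7 3 9]
Step 2: demand=5,sold=5 ship[2->3]=2 ship[1->2]=2 ship[0->1]=1 prod=4 -> [10 6 3 6]
Step 3: demand=5,sold=5 ship[2->3]=2 ship[1->2]=2 ship[0->1]=1 prod=4 -> [13 5 3 3]
Step 4: demand=5,sold=3 ship[2->3]=2 ship[1->2]=2 ship[0->1]=1 prod=4 -> [16 4 3 2]
Step 5: demand=5,sold=2 ship[2->3]=2 ship[1->2]=2 ship[0->1]=1 prod=4 -> [19 3 3 2]
Step 6: demand=5,sold=2 ship[2->3]=2 ship[1->2]=2 ship[0->1]=1 prod=4 -> [22 2 3 2]
Step 7: demand=5,sold=2 ship[2->3]=2 ship[1->2]=2 ship[0->1]=1 prod=4 -> [25 1 3 2]
Step 8: demand=5,sold=2 ship[2->3]=2 ship[1->2]=1 ship[0->1]=1 prod=4 -> [28 1 2 2]
Step 9: demand=5,sold=2 ship[2->3]=2 ship[1->2]=1 ship[0->1]=1 prod=4 -> [31 1 1 2]
Step 10: demand=5,sold=2 ship[2->3]=1 ship[1->2]=1 ship[0->1]=1 prod=4 -> [34 1 1 1]
Step 11: demand=5,sold=1 ship[2->3]=1 ship[1->2]=1 ship[0->1]=1 prod=4 -> [37 1 1 1]
Step 12: demand=5,sold=1 ship[2->3]=1 ship[1->2]=1 ship[0->1]=1 prod=4 -> [40 1 1 1]
First stockout at step 4

4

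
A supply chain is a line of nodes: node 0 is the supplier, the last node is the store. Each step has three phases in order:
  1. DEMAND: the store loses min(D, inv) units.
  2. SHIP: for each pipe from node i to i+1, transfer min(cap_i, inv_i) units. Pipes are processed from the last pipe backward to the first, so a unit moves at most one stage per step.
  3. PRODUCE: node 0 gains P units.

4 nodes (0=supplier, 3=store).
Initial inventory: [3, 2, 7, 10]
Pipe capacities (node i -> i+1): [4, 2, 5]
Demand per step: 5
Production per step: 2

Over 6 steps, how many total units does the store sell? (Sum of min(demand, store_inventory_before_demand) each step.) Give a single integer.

Answer: 25

Derivation:
Step 1: sold=5 (running total=5) -> [2 3 4 10]
Step 2: sold=5 (running total=10) -> [2 3 2 9]
Step 3: sold=5 (running total=15) -> [2 3 2 6]
Step 4: sold=5 (running total=20) -> [2 3 2 3]
Step 5: sold=3 (running total=23) -> [2 3 2 2]
Step 6: sold=2 (running total=25) -> [2 3 2 2]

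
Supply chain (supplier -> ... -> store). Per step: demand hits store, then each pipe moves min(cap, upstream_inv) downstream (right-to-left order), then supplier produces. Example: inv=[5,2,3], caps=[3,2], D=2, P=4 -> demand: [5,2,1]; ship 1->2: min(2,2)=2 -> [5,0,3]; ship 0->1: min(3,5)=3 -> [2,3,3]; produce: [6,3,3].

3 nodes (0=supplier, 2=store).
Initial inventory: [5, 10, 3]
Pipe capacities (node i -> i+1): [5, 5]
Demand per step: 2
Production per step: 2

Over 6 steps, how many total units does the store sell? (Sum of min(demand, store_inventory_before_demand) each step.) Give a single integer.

Step 1: sold=2 (running total=2) -> [2 10 6]
Step 2: sold=2 (running total=4) -> [2 7 9]
Step 3: sold=2 (running total=6) -> [2 4 12]
Step 4: sold=2 (running total=8) -> [2 2 14]
Step 5: sold=2 (running total=10) -> [2 2 14]
Step 6: sold=2 (running total=12) -> [2 2 14]

Answer: 12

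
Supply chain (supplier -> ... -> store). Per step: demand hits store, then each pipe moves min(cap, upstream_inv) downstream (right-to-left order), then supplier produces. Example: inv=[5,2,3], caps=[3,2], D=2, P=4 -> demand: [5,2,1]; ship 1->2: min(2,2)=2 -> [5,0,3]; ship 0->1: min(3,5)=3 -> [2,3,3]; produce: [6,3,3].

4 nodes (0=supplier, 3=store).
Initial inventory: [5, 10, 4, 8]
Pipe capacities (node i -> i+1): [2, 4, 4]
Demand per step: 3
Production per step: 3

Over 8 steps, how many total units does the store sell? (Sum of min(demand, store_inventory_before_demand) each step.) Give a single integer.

Step 1: sold=3 (running total=3) -> [6 8 4 9]
Step 2: sold=3 (running total=6) -> [7 6 4 10]
Step 3: sold=3 (running total=9) -> [8 4 4 11]
Step 4: sold=3 (running total=12) -> [9 2 4 12]
Step 5: sold=3 (running total=15) -> [10 2 2 13]
Step 6: sold=3 (running total=18) -> [11 2 2 12]
Step 7: sold=3 (running total=21) -> [12 2 2 11]
Step 8: sold=3 (running total=24) -> [13 2 2 10]

Answer: 24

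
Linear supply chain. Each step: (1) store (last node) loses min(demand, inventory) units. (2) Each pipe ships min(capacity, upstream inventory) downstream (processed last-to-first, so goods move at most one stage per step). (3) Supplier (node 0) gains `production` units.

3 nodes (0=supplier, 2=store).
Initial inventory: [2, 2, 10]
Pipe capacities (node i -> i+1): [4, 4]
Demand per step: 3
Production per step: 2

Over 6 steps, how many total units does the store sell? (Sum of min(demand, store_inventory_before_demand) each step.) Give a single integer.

Step 1: sold=3 (running total=3) -> [2 2 9]
Step 2: sold=3 (running total=6) -> [2 2 8]
Step 3: sold=3 (running total=9) -> [2 2 7]
Step 4: sold=3 (running total=12) -> [2 2 6]
Step 5: sold=3 (running total=15) -> [2 2 5]
Step 6: sold=3 (running total=18) -> [2 2 4]

Answer: 18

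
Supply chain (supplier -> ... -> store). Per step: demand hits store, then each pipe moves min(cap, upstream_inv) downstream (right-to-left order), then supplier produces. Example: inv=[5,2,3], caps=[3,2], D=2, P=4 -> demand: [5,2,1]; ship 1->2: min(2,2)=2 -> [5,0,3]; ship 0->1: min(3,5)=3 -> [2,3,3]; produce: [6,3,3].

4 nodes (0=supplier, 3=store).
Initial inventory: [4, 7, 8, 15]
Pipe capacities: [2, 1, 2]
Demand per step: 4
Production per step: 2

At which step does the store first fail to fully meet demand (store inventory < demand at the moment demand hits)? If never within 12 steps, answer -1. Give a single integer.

Step 1: demand=4,sold=4 ship[2->3]=2 ship[1->2]=1 ship[0->1]=2 prod=2 -> [4 8 7 13]
Step 2: demand=4,sold=4 ship[2->3]=2 ship[1->2]=1 ship[0->1]=2 prod=2 -> [4 9 6 11]
Step 3: demand=4,sold=4 ship[2->3]=2 ship[1->2]=1 ship[0->1]=2 prod=2 -> [4 10 5 9]
Step 4: demand=4,sold=4 ship[2->3]=2 ship[1->2]=1 ship[0->1]=2 prod=2 -> [4 11 4 7]
Step 5: demand=4,sold=4 ship[2->3]=2 ship[1->2]=1 ship[0->1]=2 prod=2 -> [4 12 3 5]
Step 6: demand=4,sold=4 ship[2->3]=2 ship[1->2]=1 ship[0->1]=2 prod=2 -> [4 13 2 3]
Step 7: demand=4,sold=3 ship[2->3]=2 ship[1->2]=1 ship[0->1]=2 prod=2 -> [4 14 1 2]
Step 8: demand=4,sold=2 ship[2->3]=1 ship[1->2]=1 ship[0->1]=2 prod=2 -> [4 15 1 1]
Step 9: demand=4,sold=1 ship[2->3]=1 ship[1->2]=1 ship[0->1]=2 prod=2 -> [4 16 1 1]
Step 10: demand=4,sold=1 ship[2->3]=1 ship[1->2]=1 ship[0->1]=2 prod=2 -> [4 17 1 1]
Step 11: demand=4,sold=1 ship[2->3]=1 ship[1->2]=1 ship[0->1]=2 prod=2 -> [4 18 1 1]
Step 12: demand=4,sold=1 ship[2->3]=1 ship[1->2]=1 ship[0->1]=2 prod=2 -> [4 19 1 1]
First stockout at step 7

7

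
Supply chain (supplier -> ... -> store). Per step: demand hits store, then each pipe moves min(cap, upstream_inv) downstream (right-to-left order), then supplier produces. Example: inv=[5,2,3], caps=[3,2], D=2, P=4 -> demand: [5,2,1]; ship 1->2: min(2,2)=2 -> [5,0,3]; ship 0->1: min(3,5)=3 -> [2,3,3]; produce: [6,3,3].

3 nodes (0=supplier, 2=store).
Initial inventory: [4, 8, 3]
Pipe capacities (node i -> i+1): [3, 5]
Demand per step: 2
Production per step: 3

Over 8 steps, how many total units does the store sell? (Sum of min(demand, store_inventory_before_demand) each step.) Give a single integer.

Step 1: sold=2 (running total=2) -> [4 6 6]
Step 2: sold=2 (running total=4) -> [4 4 9]
Step 3: sold=2 (running total=6) -> [4 3 11]
Step 4: sold=2 (running total=8) -> [4 3 12]
Step 5: sold=2 (running total=10) -> [4 3 13]
Step 6: sold=2 (running total=12) -> [4 3 14]
Step 7: sold=2 (running total=14) -> [4 3 15]
Step 8: sold=2 (running total=16) -> [4 3 16]

Answer: 16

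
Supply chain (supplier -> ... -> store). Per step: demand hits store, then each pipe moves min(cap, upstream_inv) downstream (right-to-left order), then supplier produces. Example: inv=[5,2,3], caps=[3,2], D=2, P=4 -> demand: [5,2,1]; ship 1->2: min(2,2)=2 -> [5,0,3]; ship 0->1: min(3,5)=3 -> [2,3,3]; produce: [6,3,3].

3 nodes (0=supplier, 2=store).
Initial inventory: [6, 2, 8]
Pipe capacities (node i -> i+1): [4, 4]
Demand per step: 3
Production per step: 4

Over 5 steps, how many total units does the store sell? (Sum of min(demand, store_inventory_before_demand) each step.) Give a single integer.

Answer: 15

Derivation:
Step 1: sold=3 (running total=3) -> [6 4 7]
Step 2: sold=3 (running total=6) -> [6 4 8]
Step 3: sold=3 (running total=9) -> [6 4 9]
Step 4: sold=3 (running total=12) -> [6 4 10]
Step 5: sold=3 (running total=15) -> [6 4 11]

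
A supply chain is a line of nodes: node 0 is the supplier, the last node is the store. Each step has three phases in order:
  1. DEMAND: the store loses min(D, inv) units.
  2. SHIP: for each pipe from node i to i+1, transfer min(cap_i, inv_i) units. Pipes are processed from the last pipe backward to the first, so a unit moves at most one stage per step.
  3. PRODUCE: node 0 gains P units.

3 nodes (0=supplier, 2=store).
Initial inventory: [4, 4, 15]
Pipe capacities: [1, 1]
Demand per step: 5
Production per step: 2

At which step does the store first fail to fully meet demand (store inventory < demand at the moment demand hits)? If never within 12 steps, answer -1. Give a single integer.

Step 1: demand=5,sold=5 ship[1->2]=1 ship[0->1]=1 prod=2 -> [5 4 11]
Step 2: demand=5,sold=5 ship[1->2]=1 ship[0->1]=1 prod=2 -> [6 4 7]
Step 3: demand=5,sold=5 ship[1->2]=1 ship[0->1]=1 prod=2 -> [7 4 3]
Step 4: demand=5,sold=3 ship[1->2]=1 ship[0->1]=1 prod=2 -> [8 4 1]
Step 5: demand=5,sold=1 ship[1->2]=1 ship[0->1]=1 prod=2 -> [9 4 1]
Step 6: demand=5,sold=1 ship[1->2]=1 ship[0->1]=1 prod=2 -> [10 4 1]
Step 7: demand=5,sold=1 ship[1->2]=1 ship[0->1]=1 prod=2 -> [11 4 1]
Step 8: demand=5,sold=1 ship[1->2]=1 ship[0->1]=1 prod=2 -> [12 4 1]
Step 9: demand=5,sold=1 ship[1->2]=1 ship[0->1]=1 prod=2 -> [13 4 1]
Step 10: demand=5,sold=1 ship[1->2]=1 ship[0->1]=1 prod=2 -> [14 4 1]
Step 11: demand=5,sold=1 ship[1->2]=1 ship[0->1]=1 prod=2 -> [15 4 1]
Step 12: demand=5,sold=1 ship[1->2]=1 ship[0->1]=1 prod=2 -> [16 4 1]
First stockout at step 4

4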